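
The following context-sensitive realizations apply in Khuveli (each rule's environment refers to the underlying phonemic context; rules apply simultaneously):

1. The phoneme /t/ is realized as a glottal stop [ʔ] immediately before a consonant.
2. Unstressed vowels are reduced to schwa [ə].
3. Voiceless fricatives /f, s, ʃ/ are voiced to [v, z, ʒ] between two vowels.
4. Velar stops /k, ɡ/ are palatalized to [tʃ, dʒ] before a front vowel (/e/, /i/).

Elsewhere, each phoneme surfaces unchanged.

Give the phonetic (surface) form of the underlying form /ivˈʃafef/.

[əvˈʃavəf]

/i/ (word-initial): in an unstressed syllable, so rule 2 applies → [ə].
/v/ (between /i/ and /ʃ/) is unaffected → [v].
/ʃ/ (between /v/ and /a/): rule 3 targets it, but not between two vowels → unchanged [ʃ].
/a/ (between /ʃ/ and /f/) fails the environment for rule 2, so it stays [a].
/f/ — between /a/ and /e/, between two vowels — surfaces as [v] (rule 3).
/e/ (between /f/ and /f/): in an unstressed syllable, so rule 2 applies → [ə].
/f/ (word-final) fails the environment for rule 3, so it stays [f].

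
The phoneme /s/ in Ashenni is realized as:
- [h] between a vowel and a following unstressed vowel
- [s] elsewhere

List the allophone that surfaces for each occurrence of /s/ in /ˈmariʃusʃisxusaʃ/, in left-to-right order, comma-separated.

[s], [s], [h]

Occurrence 1 (position 7): no conditioning environment matches → elsewhere allophone [s].
Occurrence 2 (position 10): no conditioning environment matches → elsewhere allophone [s].
Occurrence 3 (position 13): between a vowel and a following unstressed vowel → [h].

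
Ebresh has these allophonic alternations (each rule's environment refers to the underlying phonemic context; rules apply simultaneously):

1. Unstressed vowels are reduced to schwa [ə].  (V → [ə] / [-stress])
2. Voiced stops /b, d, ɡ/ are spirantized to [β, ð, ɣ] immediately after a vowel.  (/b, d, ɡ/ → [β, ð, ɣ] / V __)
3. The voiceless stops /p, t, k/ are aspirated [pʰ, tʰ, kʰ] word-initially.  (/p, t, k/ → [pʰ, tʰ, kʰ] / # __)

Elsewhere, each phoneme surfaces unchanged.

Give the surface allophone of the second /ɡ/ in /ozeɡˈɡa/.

/ɡ/ (between /ɡ/ and /a/): rule 2 targets it, but not immediately after a vowel → unchanged [ɡ].

[ɡ]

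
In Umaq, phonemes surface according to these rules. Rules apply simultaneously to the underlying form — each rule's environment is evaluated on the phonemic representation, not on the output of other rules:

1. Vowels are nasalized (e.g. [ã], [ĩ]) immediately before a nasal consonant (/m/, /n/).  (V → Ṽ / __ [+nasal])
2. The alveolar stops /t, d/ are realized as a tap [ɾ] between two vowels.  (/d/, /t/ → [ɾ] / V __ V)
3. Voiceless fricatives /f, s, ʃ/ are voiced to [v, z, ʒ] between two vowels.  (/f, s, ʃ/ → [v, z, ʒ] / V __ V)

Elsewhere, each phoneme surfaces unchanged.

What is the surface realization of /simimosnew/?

/s/ (word-initial) fails the environment for rule 3, so it stays [s].
/i/ (between /s/ and /m/) occurs before a nasal consonant → [ĩ] by rule 1.
/i/ (between /m/ and /m/) occurs before a nasal consonant → [ĩ] by rule 1.
/o/ (between /m/ and /s/) is in the target of rule 1 but the environment (before a nasal consonant) is not met → [o].
/s/ (between /o/ and /n/) is in the target of rule 3 but the environment (between two vowels) is not met → [s].
/e/ (between /n/ and /w/): rule 1 targets it, but not before a nasal consonant → unchanged [e].

[sĩmĩmosnew]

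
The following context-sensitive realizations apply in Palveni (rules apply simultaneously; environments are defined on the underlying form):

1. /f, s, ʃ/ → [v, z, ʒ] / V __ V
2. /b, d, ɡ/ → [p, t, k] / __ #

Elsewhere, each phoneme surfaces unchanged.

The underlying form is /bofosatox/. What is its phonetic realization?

/b/ (word-initial) fails the environment for rule 2, so it stays [b].
Rule 1 applies to /f/ (between /o/ and /o/: between two vowels) → [v].
/s/ (between /o/ and /a/): between two vowels, so rule 1 applies → [z].

[bovozatox]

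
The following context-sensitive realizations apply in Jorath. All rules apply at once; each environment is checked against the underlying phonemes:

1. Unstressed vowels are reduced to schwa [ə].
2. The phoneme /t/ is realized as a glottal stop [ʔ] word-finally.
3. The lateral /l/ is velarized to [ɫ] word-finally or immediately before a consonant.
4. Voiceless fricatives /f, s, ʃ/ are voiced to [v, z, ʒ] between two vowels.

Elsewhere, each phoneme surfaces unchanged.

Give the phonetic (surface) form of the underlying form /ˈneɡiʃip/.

[ˈneɡəʒəp]

/n/ stays [n].
/e/ — between /n/ and /ɡ/; rule 1 does not apply here → [e].
/ɡ/ stays [ɡ].
/i/ (between /ɡ/ and /ʃ/): in an unstressed syllable, so rule 1 applies → [ə].
/ʃ/ meets the environment for rule 4 (between two vowels) → [ʒ].
/i/ (between /ʃ/ and /p/): in an unstressed syllable, so rule 1 applies → [ə].
/p/ — not in any rule's target class → [p].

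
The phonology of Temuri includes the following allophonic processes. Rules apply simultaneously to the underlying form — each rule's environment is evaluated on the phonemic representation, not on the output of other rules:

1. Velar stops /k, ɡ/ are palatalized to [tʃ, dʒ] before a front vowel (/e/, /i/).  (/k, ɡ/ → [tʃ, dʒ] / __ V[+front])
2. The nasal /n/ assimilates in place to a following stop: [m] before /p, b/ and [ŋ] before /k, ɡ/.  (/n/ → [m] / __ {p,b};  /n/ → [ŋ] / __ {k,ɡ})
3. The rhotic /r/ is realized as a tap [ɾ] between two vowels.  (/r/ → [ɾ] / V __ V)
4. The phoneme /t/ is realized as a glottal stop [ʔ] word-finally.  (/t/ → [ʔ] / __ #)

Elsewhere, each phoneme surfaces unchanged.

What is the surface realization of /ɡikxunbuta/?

/ɡ/ meets the environment for rule 1 (before a front vowel) → [dʒ].
/i/ (between /ɡ/ and /k/): no rule targets it → [i].
/k/ (between /i/ and /x/): rule 1 targets it, but not before a front vowel → unchanged [k].
/x/ stays [x].
/u/ (between /x/ and /n/): no rule targets it → [u].
/n/ — between /u/ and /b/, before a labial or velar stop — surfaces as [m] (rule 2).
/b/ stays [b].
/u/ — not in any rule's target class → [u].
/t/ (between /u/ and /a/) fails the environment for rule 4, so it stays [t].
/a/ — not in any rule's target class → [a].

[dʒikxumbuta]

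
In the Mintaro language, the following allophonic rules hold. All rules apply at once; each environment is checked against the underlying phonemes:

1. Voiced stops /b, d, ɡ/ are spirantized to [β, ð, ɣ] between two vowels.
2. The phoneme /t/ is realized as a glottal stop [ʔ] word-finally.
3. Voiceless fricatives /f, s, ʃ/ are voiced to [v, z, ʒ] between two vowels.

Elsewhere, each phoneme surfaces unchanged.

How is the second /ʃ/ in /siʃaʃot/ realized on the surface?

[ʒ]

/ʃ/ (between /a/ and /o/) occurs between two vowels → [ʒ] by rule 3.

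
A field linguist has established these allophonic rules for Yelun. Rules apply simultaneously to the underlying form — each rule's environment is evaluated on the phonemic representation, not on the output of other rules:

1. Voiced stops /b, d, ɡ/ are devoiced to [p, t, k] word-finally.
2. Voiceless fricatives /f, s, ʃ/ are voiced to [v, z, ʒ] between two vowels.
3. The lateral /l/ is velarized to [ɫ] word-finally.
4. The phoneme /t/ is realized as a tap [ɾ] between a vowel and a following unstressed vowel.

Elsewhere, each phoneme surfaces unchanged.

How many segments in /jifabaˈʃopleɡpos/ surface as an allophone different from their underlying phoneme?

Segments that undergo a rule: /f/ → [v] (rule 2); /ʃ/ → [ʒ] (rule 2).
All other segments surface unchanged.

2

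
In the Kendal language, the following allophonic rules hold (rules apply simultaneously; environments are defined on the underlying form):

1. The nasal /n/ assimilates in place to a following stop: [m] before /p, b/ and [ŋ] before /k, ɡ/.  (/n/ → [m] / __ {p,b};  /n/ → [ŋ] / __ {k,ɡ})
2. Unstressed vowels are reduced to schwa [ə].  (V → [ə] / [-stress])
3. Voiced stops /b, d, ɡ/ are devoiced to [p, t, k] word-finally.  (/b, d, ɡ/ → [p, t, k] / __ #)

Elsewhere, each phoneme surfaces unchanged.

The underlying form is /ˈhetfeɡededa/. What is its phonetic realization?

/h/ (word-initial) is unaffected → [h].
/e/ (between /h/ and /t/) is in the target of rule 2 but the environment (in an unstressed syllable) is not met → [e].
/t/ stays [t].
/f/ (between /t/ and /e/): no rule targets it → [f].
/e/ (between /f/ and /ɡ/) occurs in an unstressed syllable → [ə] by rule 2.
/ɡ/ (between /e/ and /e/) is in the target of rule 3 but the environment (word-finally) is not met → [ɡ].
/e/ meets the environment for rule 2 (in an unstressed syllable) → [ə].
/d/ — between /e/ and /e/; rule 3 does not apply here → [d].
/e/ meets the environment for rule 2 (in an unstressed syllable) → [ə].
/d/ (between /e/ and /a/) is in the target of rule 3 but the environment (word-finally) is not met → [d].
Rule 2 applies to /a/ (word-final: in an unstressed syllable) → [ə].

[ˈhetfəɡədədə]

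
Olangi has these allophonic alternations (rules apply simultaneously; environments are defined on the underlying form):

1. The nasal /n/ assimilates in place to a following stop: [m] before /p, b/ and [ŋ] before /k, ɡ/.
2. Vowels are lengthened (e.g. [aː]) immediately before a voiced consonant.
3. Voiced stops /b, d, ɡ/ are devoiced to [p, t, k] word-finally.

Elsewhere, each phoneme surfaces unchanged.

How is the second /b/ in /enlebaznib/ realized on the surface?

[p]

/b/ — word-final, word-finally — surfaces as [p] (rule 3).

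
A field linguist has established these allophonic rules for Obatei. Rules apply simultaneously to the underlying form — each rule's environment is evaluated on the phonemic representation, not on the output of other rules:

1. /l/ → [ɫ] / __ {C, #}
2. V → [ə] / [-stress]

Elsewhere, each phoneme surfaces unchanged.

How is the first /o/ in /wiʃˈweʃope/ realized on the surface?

[ə]

/o/ (between /ʃ/ and /p/) occurs in an unstressed syllable → [ə] by rule 2.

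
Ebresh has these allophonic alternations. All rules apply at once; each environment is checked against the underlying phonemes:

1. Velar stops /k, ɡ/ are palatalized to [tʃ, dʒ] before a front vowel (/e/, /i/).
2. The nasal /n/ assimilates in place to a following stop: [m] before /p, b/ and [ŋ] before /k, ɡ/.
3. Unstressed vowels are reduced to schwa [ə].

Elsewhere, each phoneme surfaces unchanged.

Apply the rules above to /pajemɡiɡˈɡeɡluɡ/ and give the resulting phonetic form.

/p/ (word-initial) is unaffected → [p].
/a/ (between /p/ and /j/): in an unstressed syllable, so rule 3 applies → [ə].
/j/ (between /a/ and /e/): no rule targets it → [j].
/e/ (between /j/ and /m/): in an unstressed syllable, so rule 3 applies → [ə].
/m/ (between /e/ and /ɡ/) is unaffected → [m].
/ɡ/ (between /m/ and /i/) occurs before a front vowel → [dʒ] by rule 1.
/i/ — between /ɡ/ and /ɡ/, in an unstressed syllable — surfaces as [ə] (rule 3).
/ɡ/ (between /i/ and /ɡ/): rule 1 targets it, but not before a front vowel → unchanged [ɡ].
/ɡ/ — between /ɡ/ and /e/, before a front vowel — surfaces as [dʒ] (rule 1).
/e/ — between /ɡ/ and /ɡ/; rule 3 does not apply here → [e].
/ɡ/ (between /e/ and /l/) is in the target of rule 1 but the environment (before a front vowel) is not met → [ɡ].
/l/ stays [l].
/u/ — between /l/ and /ɡ/, in an unstressed syllable — surfaces as [ə] (rule 3).
/ɡ/ (word-final) fails the environment for rule 1, so it stays [ɡ].

[pəjəmdʒəɡˈdʒeɡləɡ]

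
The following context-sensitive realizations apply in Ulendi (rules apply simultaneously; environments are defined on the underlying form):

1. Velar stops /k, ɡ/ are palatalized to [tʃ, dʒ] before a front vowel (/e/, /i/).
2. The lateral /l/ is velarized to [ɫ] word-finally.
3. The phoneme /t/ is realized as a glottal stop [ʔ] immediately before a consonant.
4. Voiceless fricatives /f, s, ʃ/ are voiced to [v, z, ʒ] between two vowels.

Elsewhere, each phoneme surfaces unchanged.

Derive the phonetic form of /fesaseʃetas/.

/f/ — word-initial; rule 4 does not apply here → [f].
/e/ — not in any rule's target class → [e].
/s/ meets the environment for rule 4 (between two vowels) → [z].
/a/ (between /s/ and /s/) is unaffected → [a].
/s/ meets the environment for rule 4 (between two vowels) → [z].
/e/ stays [e].
/ʃ/ (between /e/ and /e/): between two vowels, so rule 4 applies → [ʒ].
/e/ — not in any rule's target class → [e].
/t/ (between /e/ and /a/) is in the target of rule 3 but the environment (immediately before a consonant) is not met → [t].
/a/ — not in any rule's target class → [a].
/s/ (word-final) fails the environment for rule 4, so it stays [s].

[fezazeʒetas]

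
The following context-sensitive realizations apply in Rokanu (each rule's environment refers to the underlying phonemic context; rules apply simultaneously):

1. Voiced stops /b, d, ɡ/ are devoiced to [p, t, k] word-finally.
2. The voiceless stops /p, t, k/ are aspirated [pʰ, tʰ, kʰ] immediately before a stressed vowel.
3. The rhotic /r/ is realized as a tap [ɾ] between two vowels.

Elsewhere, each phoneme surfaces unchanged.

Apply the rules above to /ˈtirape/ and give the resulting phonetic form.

[ˈtʰiɾape]

Rule 2 applies to /t/ (word-initial: immediately before a stressed vowel) → [tʰ].
/i/ (between /t/ and /r/) is unaffected → [i].
/r/ meets the environment for rule 3 (between two vowels) → [ɾ].
/a/ (between /r/ and /p/) is unaffected → [a].
/p/ (between /a/ and /e/): rule 2 targets it, but not immediately before a stressed vowel → unchanged [p].
/e/ (word-final) is unaffected → [e].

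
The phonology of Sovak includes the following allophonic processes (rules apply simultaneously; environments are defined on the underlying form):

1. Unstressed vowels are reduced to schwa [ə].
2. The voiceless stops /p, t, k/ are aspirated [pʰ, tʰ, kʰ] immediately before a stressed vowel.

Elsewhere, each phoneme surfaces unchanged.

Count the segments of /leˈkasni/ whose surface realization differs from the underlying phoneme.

Segments that undergo a rule: /e/ → [ə] (rule 1); /k/ → [kʰ] (rule 2); /i/ → [ə] (rule 1).
All other segments surface unchanged.

3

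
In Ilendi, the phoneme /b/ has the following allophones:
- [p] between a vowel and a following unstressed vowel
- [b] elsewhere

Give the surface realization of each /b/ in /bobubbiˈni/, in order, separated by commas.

Occurrence 1 (position 1): no conditioning environment matches → elsewhere allophone [b].
Occurrence 2 (position 3): between a vowel and a following unstressed vowel → [p].
Occurrence 3 (position 5): no conditioning environment matches → elsewhere allophone [b].
Occurrence 4 (position 6): no conditioning environment matches → elsewhere allophone [b].

[b], [p], [b], [b]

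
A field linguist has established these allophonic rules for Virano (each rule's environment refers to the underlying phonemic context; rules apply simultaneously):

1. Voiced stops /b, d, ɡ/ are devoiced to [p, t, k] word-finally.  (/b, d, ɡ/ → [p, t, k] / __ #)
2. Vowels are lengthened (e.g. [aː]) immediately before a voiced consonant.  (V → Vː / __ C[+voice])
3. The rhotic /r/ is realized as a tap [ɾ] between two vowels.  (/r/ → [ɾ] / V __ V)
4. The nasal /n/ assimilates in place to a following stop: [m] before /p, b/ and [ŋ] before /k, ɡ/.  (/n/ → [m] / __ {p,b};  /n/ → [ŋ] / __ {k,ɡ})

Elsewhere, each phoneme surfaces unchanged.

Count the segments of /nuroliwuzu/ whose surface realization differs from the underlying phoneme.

Segments that undergo a rule: /u/ → [uː] (rule 2); /r/ → [ɾ] (rule 3); /o/ → [oː] (rule 2); /i/ → [iː] (rule 2); /u/ → [uː] (rule 2).
All other segments surface unchanged.

5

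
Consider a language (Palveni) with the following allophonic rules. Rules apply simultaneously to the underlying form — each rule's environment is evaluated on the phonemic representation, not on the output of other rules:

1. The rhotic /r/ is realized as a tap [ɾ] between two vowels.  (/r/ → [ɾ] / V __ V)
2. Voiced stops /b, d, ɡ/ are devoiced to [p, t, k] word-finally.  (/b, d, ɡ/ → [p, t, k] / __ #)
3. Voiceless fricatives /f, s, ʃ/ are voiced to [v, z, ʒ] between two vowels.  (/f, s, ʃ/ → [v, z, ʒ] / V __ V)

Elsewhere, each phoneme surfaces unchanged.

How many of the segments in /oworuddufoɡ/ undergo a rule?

Segments that undergo a rule: /r/ → [ɾ] (rule 1); /f/ → [v] (rule 3); /ɡ/ → [k] (rule 2).
All other segments surface unchanged.

3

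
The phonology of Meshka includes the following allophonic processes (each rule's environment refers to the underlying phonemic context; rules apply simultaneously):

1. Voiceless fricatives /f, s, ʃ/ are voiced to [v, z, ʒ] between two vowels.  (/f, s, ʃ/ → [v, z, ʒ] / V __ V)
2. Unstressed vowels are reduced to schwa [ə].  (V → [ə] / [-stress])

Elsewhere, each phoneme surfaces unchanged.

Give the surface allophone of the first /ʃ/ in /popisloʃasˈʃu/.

[ʒ]

/ʃ/ (between /o/ and /a/): between two vowels, so rule 1 applies → [ʒ].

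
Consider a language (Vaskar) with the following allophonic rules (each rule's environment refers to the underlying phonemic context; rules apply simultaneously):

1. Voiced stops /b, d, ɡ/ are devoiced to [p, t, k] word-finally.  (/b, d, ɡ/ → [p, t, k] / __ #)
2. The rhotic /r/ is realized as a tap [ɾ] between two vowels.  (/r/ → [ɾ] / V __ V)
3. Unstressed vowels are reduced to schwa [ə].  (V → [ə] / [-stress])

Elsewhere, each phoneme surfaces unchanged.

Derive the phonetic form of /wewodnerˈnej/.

/w/ (word-initial): no rule targets it → [w].
/e/ (between /w/ and /w/): in an unstressed syllable, so rule 3 applies → [ə].
/w/ stays [w].
Rule 3 applies to /o/ (between /w/ and /d/: in an unstressed syllable) → [ə].
/d/ (between /o/ and /n/): rule 1 targets it, but not word-finally → unchanged [d].
/n/ (between /d/ and /e/) is unaffected → [n].
/e/ (between /n/ and /r/): in an unstressed syllable, so rule 3 applies → [ə].
/r/ (between /e/ and /n/) fails the environment for rule 2, so it stays [r].
/n/ (between /r/ and /e/): no rule targets it → [n].
/e/ — between /n/ and /j/; rule 3 does not apply here → [e].
/j/ stays [j].

[wəwədnərˈnej]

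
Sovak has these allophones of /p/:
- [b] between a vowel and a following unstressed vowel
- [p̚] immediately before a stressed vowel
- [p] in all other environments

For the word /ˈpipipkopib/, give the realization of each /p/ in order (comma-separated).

[p̚], [b], [p], [b]

Occurrence 1 (position 1): immediately before a stressed vowel → [p̚].
Occurrence 2 (position 3): between a vowel and a following unstressed vowel → [b].
Occurrence 3 (position 5): no conditioning environment matches → elsewhere allophone [p].
Occurrence 4 (position 8): between a vowel and a following unstressed vowel → [b].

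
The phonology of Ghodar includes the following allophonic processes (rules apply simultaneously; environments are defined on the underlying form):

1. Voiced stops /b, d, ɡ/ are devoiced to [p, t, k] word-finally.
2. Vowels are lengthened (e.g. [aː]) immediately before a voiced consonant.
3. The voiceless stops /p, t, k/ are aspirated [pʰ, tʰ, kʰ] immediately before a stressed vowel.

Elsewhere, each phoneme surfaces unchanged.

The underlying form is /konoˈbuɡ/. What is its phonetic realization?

/k/ (word-initial) is in the target of rule 3 but the environment (immediately before a stressed vowel) is not met → [k].
/o/ meets the environment for rule 2 (before a voiced consonant) → [oː].
/o/ (between /n/ and /b/) occurs before a voiced consonant → [oː] by rule 2.
/b/ (between /o/ and /u/): rule 1 targets it, but not word-finally → unchanged [b].
/u/ (between /b/ and /ɡ/): before a voiced consonant, so rule 2 applies → [uː].
/ɡ/ (word-final) occurs word-finally → [k] by rule 1.

[koːnoːˈbuːk]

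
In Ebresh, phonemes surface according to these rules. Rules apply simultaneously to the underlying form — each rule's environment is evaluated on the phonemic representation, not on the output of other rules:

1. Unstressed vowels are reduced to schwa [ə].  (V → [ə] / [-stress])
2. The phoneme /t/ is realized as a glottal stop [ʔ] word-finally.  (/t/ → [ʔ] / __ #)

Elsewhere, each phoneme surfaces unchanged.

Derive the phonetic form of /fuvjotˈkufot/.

[fəvjətˈkufəʔ]

/f/ stays [f].
Rule 1 applies to /u/ (between /f/ and /v/: in an unstressed syllable) → [ə].
/v/ (between /u/ and /j/) is unaffected → [v].
/j/ stays [j].
/o/ (between /j/ and /t/): in an unstressed syllable, so rule 1 applies → [ə].
/t/ (between /o/ and /k/): rule 2 targets it, but not word-finally → unchanged [t].
/k/ (between /t/ and /u/) is unaffected → [k].
/u/ (between /k/ and /f/) is in the target of rule 1 but the environment (in an unstressed syllable) is not met → [u].
/f/ — not in any rule's target class → [f].
/o/ meets the environment for rule 1 (in an unstressed syllable) → [ə].
/t/ meets the environment for rule 2 (word-finally) → [ʔ].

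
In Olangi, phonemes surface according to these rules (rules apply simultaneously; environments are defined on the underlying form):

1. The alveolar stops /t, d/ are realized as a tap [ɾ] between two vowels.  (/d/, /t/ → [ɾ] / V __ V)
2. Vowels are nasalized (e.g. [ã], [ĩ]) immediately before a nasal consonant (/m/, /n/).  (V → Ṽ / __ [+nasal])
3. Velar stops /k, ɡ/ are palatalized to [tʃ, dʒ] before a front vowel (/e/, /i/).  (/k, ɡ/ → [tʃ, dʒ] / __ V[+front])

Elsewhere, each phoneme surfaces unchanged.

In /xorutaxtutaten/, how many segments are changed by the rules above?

Segments that undergo a rule: /t/ → [ɾ] (rule 1); /t/ → [ɾ] (rule 1); /t/ → [ɾ] (rule 1); /e/ → [ẽ] (rule 2).
All other segments surface unchanged.

4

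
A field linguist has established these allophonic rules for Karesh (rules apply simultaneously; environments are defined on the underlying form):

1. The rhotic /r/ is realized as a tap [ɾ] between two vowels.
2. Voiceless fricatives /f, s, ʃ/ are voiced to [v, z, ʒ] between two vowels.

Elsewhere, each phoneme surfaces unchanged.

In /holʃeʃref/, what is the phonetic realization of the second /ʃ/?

/ʃ/ — between /e/ and /r/; rule 2 does not apply here → [ʃ].

[ʃ]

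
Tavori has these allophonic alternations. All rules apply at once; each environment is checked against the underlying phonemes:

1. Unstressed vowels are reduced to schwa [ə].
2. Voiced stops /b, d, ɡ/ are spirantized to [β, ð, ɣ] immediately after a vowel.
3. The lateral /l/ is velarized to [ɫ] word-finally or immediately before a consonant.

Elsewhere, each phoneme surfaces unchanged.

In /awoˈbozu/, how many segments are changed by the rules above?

Segments that undergo a rule: /a/ → [ə] (rule 1); /o/ → [ə] (rule 1); /b/ → [β] (rule 2); /u/ → [ə] (rule 1).
All other segments surface unchanged.

4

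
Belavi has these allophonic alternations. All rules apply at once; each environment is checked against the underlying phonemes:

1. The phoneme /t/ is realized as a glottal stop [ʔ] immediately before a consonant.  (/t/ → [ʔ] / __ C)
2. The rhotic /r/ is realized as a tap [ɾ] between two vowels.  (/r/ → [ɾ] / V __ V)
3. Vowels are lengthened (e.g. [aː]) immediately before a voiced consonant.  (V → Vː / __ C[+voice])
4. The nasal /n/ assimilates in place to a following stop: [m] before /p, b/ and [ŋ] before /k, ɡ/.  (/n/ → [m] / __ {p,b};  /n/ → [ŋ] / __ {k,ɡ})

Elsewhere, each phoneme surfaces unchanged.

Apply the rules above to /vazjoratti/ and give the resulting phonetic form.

/v/ (word-initial) is unaffected → [v].
/a/ meets the environment for rule 3 (before a voiced consonant) → [aː].
/z/ (between /a/ and /j/): no rule targets it → [z].
/j/ — not in any rule's target class → [j].
/o/ meets the environment for rule 3 (before a voiced consonant) → [oː].
Rule 2 applies to /r/ (between /o/ and /a/: between two vowels) → [ɾ].
/a/ (between /r/ and /t/) is in the target of rule 3 but the environment (before a voiced consonant) is not met → [a].
Rule 1 applies to /t/ (between /a/ and /t/: immediately before a consonant) → [ʔ].
/t/ (between /t/ and /i/) fails the environment for rule 1, so it stays [t].
/i/ (word-final): rule 3 targets it, but not before a voiced consonant → unchanged [i].

[vaːzjoːɾaʔti]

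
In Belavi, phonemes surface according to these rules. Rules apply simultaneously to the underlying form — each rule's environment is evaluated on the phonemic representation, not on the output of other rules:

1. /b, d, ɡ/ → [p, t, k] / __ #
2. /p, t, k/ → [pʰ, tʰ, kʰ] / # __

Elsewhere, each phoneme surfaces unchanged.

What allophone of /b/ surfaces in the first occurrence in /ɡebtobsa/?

[b]

/b/ (between /e/ and /t/) is in the target of rule 1 but the environment (word-finally) is not met → [b].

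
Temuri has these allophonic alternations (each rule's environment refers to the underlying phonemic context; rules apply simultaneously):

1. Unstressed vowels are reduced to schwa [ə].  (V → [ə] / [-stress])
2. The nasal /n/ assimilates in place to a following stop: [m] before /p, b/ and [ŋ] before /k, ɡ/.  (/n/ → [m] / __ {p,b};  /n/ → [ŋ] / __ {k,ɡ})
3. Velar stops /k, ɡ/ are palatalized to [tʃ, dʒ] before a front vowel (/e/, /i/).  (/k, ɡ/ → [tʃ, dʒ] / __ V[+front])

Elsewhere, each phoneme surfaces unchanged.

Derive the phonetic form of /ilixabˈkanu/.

[ələxəbˈkanə]

Rule 1 applies to /i/ (word-initial: in an unstressed syllable) → [ə].
/i/ meets the environment for rule 1 (in an unstressed syllable) → [ə].
/a/ — between /x/ and /b/, in an unstressed syllable — surfaces as [ə] (rule 1).
/k/ (between /b/ and /a/) is in the target of rule 3 but the environment (before a front vowel) is not met → [k].
/a/ (between /k/ and /n/) is in the target of rule 1 but the environment (in an unstressed syllable) is not met → [a].
/n/ — between /a/ and /u/; rule 2 does not apply here → [n].
/u/ (word-final): in an unstressed syllable, so rule 1 applies → [ə].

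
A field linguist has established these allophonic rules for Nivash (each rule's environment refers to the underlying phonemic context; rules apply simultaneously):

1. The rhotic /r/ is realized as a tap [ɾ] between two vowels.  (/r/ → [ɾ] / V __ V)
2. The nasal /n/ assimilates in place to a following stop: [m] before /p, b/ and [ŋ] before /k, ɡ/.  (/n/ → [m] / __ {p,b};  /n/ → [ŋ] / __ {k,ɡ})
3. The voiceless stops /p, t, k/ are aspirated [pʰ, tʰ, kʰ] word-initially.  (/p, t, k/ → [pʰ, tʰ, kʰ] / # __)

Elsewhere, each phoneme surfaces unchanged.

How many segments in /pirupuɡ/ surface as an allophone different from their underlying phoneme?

2

Segments that undergo a rule: /p/ → [pʰ] (rule 3); /r/ → [ɾ] (rule 1).
All other segments surface unchanged.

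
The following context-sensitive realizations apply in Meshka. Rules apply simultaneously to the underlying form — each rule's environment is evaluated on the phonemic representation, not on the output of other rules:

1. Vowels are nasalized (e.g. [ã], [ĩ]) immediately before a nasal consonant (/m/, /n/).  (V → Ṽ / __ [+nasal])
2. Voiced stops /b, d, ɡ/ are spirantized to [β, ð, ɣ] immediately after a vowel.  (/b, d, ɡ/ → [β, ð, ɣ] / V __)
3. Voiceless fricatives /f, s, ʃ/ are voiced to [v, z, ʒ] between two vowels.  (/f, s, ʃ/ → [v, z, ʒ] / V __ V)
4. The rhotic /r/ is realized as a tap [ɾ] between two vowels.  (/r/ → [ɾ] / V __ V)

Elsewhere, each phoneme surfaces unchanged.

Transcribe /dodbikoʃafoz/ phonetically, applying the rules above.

[doðbikoʒavoz]

/d/ (word-initial): rule 2 targets it, but not immediately after a vowel → unchanged [d].
/o/ (between /d/ and /d/) fails the environment for rule 1, so it stays [o].
/d/ meets the environment for rule 2 (immediately after a vowel) → [ð].
/b/ (between /d/ and /i/): rule 2 targets it, but not immediately after a vowel → unchanged [b].
/i/ (between /b/ and /k/): rule 1 targets it, but not before a nasal consonant → unchanged [i].
/k/ — not in any rule's target class → [k].
/o/ (between /k/ and /ʃ/) fails the environment for rule 1, so it stays [o].
/ʃ/ (between /o/ and /a/) occurs between two vowels → [ʒ] by rule 3.
/a/ (between /ʃ/ and /f/) fails the environment for rule 1, so it stays [a].
/f/ (between /a/ and /o/): between two vowels, so rule 3 applies → [v].
/o/ — between /f/ and /z/; rule 1 does not apply here → [o].
/z/ (word-final) is unaffected → [z].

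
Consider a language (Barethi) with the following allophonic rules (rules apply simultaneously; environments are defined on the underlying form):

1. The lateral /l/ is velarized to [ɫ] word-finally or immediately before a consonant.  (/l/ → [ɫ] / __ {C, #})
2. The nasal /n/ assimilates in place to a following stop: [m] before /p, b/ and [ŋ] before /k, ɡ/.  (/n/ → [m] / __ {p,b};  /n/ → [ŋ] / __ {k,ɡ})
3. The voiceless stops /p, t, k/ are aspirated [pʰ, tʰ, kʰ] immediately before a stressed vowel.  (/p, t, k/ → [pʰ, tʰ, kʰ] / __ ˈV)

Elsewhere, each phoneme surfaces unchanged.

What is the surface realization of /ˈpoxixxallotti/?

/p/ meets the environment for rule 3 (immediately before a stressed vowel) → [pʰ].
/l/ (between /a/ and /l/) occurs word-finally or immediately before a consonant → [ɫ] by rule 1.
/l/ (between /l/ and /o/) fails the environment for rule 1, so it stays [l].
/t/ (between /o/ and /t/) fails the environment for rule 3, so it stays [t].
/t/ (between /t/ and /i/) is in the target of rule 3 but the environment (immediately before a stressed vowel) is not met → [t].

[ˈpʰoxixxaɫlotti]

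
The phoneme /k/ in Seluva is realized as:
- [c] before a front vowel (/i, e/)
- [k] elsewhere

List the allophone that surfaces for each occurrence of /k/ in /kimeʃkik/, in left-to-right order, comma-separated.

[c], [c], [k]

Occurrence 1 (position 1): before a front vowel → [c].
Occurrence 2 (position 6): before a front vowel → [c].
Occurrence 3 (position 8): no conditioning environment matches → elsewhere allophone [k].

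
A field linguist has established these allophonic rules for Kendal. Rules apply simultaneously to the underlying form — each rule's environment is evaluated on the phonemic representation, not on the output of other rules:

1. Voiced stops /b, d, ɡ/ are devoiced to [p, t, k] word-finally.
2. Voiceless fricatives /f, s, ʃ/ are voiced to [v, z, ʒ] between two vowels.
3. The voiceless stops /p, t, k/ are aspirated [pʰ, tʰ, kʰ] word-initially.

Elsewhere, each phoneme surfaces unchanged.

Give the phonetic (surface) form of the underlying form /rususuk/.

[ruzuzuk]

/r/ (word-initial) is unaffected → [r].
/u/ (between /r/ and /s/): no rule targets it → [u].
/s/ (between /u/ and /u/): between two vowels, so rule 2 applies → [z].
/u/ (between /s/ and /s/) is unaffected → [u].
/s/ (between /u/ and /u/): between two vowels, so rule 2 applies → [z].
/u/ (between /s/ and /k/) is unaffected → [u].
/k/ (word-final) fails the environment for rule 3, so it stays [k].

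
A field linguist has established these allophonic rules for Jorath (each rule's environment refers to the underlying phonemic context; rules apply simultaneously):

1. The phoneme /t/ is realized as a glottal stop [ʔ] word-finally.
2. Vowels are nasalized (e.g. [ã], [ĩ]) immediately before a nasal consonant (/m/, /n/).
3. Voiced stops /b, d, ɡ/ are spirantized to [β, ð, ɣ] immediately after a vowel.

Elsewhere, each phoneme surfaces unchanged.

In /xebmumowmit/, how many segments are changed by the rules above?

3

Segments that undergo a rule: /b/ → [β] (rule 3); /u/ → [ũ] (rule 2); /t/ → [ʔ] (rule 1).
All other segments surface unchanged.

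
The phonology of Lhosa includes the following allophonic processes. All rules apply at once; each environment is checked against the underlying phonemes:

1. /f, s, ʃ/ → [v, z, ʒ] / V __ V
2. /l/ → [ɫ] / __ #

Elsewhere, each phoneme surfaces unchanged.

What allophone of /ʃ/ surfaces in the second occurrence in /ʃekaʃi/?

/ʃ/ meets the environment for rule 1 (between two vowels) → [ʒ].

[ʒ]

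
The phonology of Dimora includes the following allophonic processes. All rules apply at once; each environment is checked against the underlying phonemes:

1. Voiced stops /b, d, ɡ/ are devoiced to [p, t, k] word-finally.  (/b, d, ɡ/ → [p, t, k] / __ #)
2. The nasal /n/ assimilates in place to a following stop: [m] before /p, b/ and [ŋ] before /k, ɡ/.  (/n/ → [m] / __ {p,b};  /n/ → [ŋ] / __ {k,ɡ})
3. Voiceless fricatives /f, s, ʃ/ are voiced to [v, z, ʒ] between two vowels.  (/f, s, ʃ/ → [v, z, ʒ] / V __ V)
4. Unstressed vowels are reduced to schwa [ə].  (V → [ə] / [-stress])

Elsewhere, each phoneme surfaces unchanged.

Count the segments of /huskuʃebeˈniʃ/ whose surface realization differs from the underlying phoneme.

Segments that undergo a rule: /u/ → [ə] (rule 4); /u/ → [ə] (rule 4); /ʃ/ → [ʒ] (rule 3); /e/ → [ə] (rule 4); /e/ → [ə] (rule 4).
All other segments surface unchanged.

5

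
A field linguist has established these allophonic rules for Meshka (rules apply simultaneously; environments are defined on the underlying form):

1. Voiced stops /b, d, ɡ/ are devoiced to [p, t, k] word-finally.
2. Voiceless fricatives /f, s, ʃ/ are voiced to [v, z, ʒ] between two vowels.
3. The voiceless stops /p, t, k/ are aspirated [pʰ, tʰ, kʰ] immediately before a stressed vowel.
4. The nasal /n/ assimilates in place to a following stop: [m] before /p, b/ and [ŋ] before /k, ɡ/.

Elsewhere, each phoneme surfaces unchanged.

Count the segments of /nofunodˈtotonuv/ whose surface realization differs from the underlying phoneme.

Segments that undergo a rule: /f/ → [v] (rule 2); /t/ → [tʰ] (rule 3).
All other segments surface unchanged.

2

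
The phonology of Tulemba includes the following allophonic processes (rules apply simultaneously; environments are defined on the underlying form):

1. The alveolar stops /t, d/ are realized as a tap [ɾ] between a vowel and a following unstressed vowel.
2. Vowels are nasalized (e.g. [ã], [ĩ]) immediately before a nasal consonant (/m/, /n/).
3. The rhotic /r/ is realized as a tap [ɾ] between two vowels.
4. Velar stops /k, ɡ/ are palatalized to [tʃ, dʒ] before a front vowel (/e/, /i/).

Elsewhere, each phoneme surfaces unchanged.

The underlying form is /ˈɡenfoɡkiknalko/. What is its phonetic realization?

[ˈdʒẽnfoɡtʃiknalko]

Rule 4 applies to /ɡ/ (word-initial: before a front vowel) → [dʒ].
Rule 2 applies to /e/ (between /ɡ/ and /n/: before a nasal consonant) → [ẽ].
/n/ (between /e/ and /f/): no rule targets it → [n].
/f/ (between /n/ and /o/): no rule targets it → [f].
/o/ (between /f/ and /ɡ/) is in the target of rule 2 but the environment (before a nasal consonant) is not met → [o].
/ɡ/ (between /o/ and /k/) is in the target of rule 4 but the environment (before a front vowel) is not met → [ɡ].
/k/ meets the environment for rule 4 (before a front vowel) → [tʃ].
/i/ (between /k/ and /k/): rule 2 targets it, but not before a nasal consonant → unchanged [i].
/k/ — between /i/ and /n/; rule 4 does not apply here → [k].
/n/ (between /k/ and /a/) is unaffected → [n].
/a/ (between /n/ and /l/) is in the target of rule 2 but the environment (before a nasal consonant) is not met → [a].
/l/ — not in any rule's target class → [l].
/k/ (between /l/ and /o/) fails the environment for rule 4, so it stays [k].
/o/ (word-final) fails the environment for rule 2, so it stays [o].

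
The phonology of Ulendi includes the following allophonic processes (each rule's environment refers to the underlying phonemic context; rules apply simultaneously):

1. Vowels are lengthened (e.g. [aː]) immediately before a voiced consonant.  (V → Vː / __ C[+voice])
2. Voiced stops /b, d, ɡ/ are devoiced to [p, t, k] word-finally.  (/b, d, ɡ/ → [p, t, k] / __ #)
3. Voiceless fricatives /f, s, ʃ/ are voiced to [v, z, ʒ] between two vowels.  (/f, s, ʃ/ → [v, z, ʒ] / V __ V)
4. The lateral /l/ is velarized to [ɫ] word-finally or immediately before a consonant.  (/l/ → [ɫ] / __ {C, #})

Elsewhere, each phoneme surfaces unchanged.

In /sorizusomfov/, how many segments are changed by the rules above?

5

Segments that undergo a rule: /o/ → [oː] (rule 1); /i/ → [iː] (rule 1); /s/ → [z] (rule 3); /o/ → [oː] (rule 1); /o/ → [oː] (rule 1).
All other segments surface unchanged.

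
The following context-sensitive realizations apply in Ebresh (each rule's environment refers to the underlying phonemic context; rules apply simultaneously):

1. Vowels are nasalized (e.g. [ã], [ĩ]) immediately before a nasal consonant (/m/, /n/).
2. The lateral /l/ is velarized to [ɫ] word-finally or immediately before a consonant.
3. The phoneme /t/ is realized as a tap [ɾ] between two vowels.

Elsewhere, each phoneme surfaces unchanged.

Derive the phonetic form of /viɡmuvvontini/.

[viɡmuvvõntĩni]

/i/ — between /v/ and /ɡ/; rule 1 does not apply here → [i].
/u/ (between /m/ and /v/) fails the environment for rule 1, so it stays [u].
/o/ — between /v/ and /n/, before a nasal consonant — surfaces as [õ] (rule 1).
/t/ — between /n/ and /i/; rule 3 does not apply here → [t].
Rule 1 applies to /i/ (between /t/ and /n/: before a nasal consonant) → [ĩ].
/i/ (word-final): rule 1 targets it, but not before a nasal consonant → unchanged [i].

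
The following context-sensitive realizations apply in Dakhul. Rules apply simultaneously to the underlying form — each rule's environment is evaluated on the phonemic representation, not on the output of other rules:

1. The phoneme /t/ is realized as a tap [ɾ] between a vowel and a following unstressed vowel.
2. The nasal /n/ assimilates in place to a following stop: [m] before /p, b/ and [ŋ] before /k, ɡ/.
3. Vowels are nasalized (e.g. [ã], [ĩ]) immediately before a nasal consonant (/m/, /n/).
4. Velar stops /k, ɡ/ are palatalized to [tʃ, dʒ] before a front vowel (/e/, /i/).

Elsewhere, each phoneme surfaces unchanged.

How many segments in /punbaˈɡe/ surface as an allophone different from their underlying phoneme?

Segments that undergo a rule: /u/ → [ũ] (rule 3); /n/ → [m] (rule 2); /ɡ/ → [dʒ] (rule 4).
All other segments surface unchanged.

3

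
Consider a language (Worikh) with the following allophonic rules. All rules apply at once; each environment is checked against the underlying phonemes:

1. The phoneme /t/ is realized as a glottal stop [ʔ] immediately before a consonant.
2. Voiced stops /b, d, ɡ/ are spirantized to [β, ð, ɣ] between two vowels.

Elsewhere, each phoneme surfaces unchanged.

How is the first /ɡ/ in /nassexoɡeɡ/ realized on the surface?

/ɡ/ meets the environment for rule 2 (between two vowels) → [ɣ].

[ɣ]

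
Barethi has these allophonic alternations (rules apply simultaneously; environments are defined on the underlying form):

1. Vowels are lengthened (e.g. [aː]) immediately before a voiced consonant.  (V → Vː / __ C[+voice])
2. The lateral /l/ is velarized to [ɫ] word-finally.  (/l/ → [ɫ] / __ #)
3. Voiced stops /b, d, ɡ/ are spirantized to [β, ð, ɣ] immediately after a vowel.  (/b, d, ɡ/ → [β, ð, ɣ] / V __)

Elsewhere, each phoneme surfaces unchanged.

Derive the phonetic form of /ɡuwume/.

/ɡ/ — word-initial; rule 3 does not apply here → [ɡ].
/u/ (between /ɡ/ and /w/) occurs before a voiced consonant → [uː] by rule 1.
/w/ stays [w].
/u/ (between /w/ and /m/) occurs before a voiced consonant → [uː] by rule 1.
/m/ — not in any rule's target class → [m].
/e/ (word-final): rule 1 targets it, but not before a voiced consonant → unchanged [e].

[ɡuːwuːme]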